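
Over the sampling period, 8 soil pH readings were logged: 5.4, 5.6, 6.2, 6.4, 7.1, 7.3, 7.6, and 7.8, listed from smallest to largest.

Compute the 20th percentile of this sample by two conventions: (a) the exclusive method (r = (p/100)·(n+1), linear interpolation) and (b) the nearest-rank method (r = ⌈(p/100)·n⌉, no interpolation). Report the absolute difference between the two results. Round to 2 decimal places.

0.04

n = 8.
(a) r = 1.8; between ranks 1 (5.4) and 2 (5.6): 5.56.
(b) the nearest-rank method: rank 2 → 5.6.
|5.56 − 5.6| = 0.04.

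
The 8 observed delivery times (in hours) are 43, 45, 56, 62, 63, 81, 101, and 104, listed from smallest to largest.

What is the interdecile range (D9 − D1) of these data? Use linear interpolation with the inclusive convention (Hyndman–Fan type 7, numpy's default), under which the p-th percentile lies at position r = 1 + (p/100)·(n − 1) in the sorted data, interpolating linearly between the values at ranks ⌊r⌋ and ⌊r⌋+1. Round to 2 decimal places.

n = 8.
P10: r = 1.7; ranks 1–2 are 43, 45; interpolating gives 44.4.
P90: r = 7.3; ranks 7–8 are 101, 104; interpolating gives 101.9.
Difference: 101.9 − 44.4 = 57.5.

57.50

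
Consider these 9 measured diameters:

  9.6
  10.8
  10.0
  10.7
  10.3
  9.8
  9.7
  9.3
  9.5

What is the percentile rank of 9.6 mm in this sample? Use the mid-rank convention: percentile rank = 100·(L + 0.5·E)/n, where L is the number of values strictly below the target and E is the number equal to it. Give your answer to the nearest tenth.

27.8

Sorted: 9.3, 9.5, 9.6, 9.7, 9.8, 10.0, 10.3, 10.7, 10.8.
Count below 9.6: L = 2; count equal: E = 1; n = 9.
Percentile rank = 100·(2 + 0.5·1)/9 = 100·2.5/9 = 27.78.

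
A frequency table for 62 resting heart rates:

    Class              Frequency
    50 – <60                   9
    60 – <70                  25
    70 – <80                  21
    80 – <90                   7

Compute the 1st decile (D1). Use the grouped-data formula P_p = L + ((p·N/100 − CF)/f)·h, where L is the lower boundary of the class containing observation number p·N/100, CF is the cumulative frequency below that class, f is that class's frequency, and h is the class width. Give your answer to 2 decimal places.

56.89

N = 62; target position k = 10/100 · 62 = 6.2.
Cumulative frequencies: 9, 34, 55, 62.
Observation 6.2 falls in the class 50 – <60.
L = 50, CF = 0, f = 9, h = 10.
P10 = 50 + ((6.2 − 0)/9)·10 = 50 + 6.88889 = 56.8889.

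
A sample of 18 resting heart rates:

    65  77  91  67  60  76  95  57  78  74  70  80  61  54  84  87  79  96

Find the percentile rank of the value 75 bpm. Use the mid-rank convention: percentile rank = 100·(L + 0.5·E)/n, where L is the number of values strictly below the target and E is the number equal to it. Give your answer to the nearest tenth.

Sorted: 54, 57, 60, 61, 65, 67, 70, 74, 76, 77, 78, 79, 80, 84, 87, 91, 95, 96.
Count below 75: L = 8; count equal: E = 0; n = 18.
Percentile rank = 100·(8 + 0.5·0)/18 = 100·8/18 = 44.44.

44.4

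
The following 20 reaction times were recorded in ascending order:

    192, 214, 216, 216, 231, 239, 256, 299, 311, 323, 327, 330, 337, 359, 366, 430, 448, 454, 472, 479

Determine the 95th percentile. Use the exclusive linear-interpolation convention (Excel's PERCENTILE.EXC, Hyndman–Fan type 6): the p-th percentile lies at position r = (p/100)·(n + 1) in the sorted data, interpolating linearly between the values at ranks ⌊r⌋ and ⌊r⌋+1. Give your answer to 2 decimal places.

478.65

n = 20.
r = (95/100)·(20 + 1) = 19.95.
Rank 19 is 472 and rank 20 is 479.
Interpolate: 472 + 0.95·(479 − 472) = 472 + 0.95·7 = 478.65.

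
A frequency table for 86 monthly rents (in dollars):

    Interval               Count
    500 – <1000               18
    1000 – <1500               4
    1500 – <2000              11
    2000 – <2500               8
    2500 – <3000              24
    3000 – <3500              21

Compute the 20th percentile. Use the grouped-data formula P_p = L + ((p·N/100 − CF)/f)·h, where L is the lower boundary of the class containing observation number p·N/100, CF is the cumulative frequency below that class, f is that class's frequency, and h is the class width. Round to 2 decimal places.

N = 86; target position k = 20/100 · 86 = 17.2.
Cumulative frequencies: 18, 22, 33, 41, 65, 86.
Observation 17.2 falls in the class 500 – <1000.
L = 500, CF = 0, f = 18, h = 500.
P20 = 500 + ((17.2 − 0)/18)·500 = 500 + 477.778 = 977.778.

977.78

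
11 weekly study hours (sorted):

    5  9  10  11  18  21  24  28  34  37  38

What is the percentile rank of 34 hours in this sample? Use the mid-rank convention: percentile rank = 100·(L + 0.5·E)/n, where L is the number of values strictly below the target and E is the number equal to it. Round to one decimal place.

77.3

Count below 34: L = 8; count equal: E = 1; n = 11.
Percentile rank = 100·(8 + 0.5·1)/11 = 100·8.5/11 = 77.27.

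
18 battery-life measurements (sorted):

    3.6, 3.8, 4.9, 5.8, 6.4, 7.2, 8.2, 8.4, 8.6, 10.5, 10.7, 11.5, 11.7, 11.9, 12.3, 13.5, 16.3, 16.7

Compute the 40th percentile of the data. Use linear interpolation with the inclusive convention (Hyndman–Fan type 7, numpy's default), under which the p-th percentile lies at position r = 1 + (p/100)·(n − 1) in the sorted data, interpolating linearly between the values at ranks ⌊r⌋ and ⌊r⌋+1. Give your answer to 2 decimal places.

8.36

n = 18.
r = 1 + (40/100)·(18 − 1) = 1 + 6.8 = 7.8.
Rank 7 is 8.2 and rank 8 is 8.4.
Interpolate: 8.2 + 0.8·(8.4 − 8.2) = 8.2 + 0.8·0.2 = 8.36.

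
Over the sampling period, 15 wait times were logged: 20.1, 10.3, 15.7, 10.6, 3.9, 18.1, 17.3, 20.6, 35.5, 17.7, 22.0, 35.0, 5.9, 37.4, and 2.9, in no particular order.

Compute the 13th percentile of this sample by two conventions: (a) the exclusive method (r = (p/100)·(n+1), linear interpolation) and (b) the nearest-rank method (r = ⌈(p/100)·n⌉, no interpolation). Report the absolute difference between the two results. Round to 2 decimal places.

0.16

Sorted: 2.9, 3.9, 5.9, 10.3, 10.6, 15.7, 17.3, 17.7, 18.1, 20.1, 20.6, 22.0, 35.0, 35.5, 37.4.
n = 15.
(a) r = 2.08; between ranks 2 (3.9) and 3 (5.9): 4.06.
(b) the nearest-rank method: rank 2 → 3.9.
|4.06 − 3.9| = 0.16.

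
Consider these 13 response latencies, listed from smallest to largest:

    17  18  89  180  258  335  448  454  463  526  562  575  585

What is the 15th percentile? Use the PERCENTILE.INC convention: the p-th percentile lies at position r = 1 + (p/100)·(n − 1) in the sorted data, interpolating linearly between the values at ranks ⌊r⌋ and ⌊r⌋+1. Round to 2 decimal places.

n = 13.
r = 1 + (15/100)·(13 − 1) = 1 + 1.8 = 2.8.
Rank 2 is 18 and rank 3 is 89.
Interpolate: 18 + 0.8·(89 − 18) = 18 + 0.8·71 = 74.8.

74.80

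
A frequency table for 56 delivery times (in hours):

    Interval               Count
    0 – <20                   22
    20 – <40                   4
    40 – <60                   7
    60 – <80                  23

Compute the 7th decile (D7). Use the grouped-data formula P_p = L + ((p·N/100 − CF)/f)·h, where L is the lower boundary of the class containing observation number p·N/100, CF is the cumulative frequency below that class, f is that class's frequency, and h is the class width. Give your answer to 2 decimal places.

N = 56; target position k = 70/100 · 56 = 39.2.
Cumulative frequencies: 22, 26, 33, 56.
Observation 39.2 falls in the class 60 – <80.
L = 60, CF = 33, f = 23, h = 20.
P70 = 60 + ((39.2 − 33)/23)·20 = 60 + 5.3913 = 65.3913.

65.39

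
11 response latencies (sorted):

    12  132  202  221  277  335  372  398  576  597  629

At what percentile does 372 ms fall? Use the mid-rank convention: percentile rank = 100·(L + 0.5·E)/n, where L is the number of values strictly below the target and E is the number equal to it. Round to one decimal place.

59.1

Count below 372: L = 6; count equal: E = 1; n = 11.
Percentile rank = 100·(6 + 0.5·1)/11 = 100·6.5/11 = 59.09.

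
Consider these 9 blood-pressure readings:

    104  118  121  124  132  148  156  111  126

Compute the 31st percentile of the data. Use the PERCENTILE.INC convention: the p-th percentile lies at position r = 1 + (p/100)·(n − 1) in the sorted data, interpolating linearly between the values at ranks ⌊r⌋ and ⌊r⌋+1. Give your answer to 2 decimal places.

119.44

Sorted: 104, 111, 118, 121, 124, 126, 132, 148, 156.
n = 9.
r = 1 + (31/100)·(9 − 1) = 1 + 2.48 = 3.48.
Rank 3 is 118 and rank 4 is 121.
Interpolate: 118 + 0.48·(121 − 118) = 118 + 0.48·3 = 119.44.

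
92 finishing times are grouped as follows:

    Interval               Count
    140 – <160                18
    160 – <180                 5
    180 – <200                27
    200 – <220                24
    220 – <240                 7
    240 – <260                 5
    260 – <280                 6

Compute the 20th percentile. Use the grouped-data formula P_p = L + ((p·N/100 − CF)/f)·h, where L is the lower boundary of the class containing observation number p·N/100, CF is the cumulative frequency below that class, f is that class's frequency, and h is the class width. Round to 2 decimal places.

N = 92; target position k = 20/100 · 92 = 18.4.
Cumulative frequencies: 18, 23, 50, 74, 81, 86, 92.
Observation 18.4 falls in the class 160 – <180.
L = 160, CF = 18, f = 5, h = 20.
P20 = 160 + ((18.4 − 18)/5)·20 = 160 + 1.6 = 161.6.

161.60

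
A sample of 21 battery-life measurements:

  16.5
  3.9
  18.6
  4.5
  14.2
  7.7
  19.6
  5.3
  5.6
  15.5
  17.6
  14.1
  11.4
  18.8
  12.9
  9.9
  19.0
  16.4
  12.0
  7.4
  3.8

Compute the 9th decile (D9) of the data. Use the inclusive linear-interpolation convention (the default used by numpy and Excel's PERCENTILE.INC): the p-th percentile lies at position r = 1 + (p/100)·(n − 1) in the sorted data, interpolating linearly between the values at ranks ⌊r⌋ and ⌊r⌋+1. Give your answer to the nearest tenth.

18.8

Sorted: 3.8, 3.9, 4.5, 5.3, 5.6, 7.4, 7.7, 9.9, 11.4, 12.0, 12.9, 14.1, 14.2, 15.5, 16.4, 16.5, 17.6, 18.6, 18.8, 19.0, 19.6.
n = 21.
r = 1 + (90/100)·(21 − 1) = 1 + 18 = 19.
r is an integer, so P90 is the value at rank 19: 18.8.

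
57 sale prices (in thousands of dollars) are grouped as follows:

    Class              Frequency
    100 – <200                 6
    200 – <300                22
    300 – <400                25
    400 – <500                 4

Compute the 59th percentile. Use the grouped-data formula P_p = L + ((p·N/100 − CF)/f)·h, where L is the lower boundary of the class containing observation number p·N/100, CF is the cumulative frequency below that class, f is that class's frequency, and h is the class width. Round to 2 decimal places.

N = 57; target position k = 59/100 · 57 = 33.63.
Cumulative frequencies: 6, 28, 53, 57.
Observation 33.63 falls in the class 300 – <400.
L = 300, CF = 28, f = 25, h = 100.
P59 = 300 + ((33.63 − 28)/25)·100 = 300 + 22.52 = 322.52.

322.52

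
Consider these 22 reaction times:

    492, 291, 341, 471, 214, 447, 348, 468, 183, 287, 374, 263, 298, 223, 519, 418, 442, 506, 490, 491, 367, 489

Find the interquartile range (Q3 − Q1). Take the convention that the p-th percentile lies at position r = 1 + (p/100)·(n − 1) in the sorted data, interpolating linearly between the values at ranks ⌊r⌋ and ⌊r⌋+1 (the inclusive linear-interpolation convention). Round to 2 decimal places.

191.75

Sorted: 183, 214, 223, 263, 287, 291, 298, 341, 348, 367, 374, 418, 442, 447, 468, 471, 489, 490, 491, 492, 506, 519.
n = 22.
P25: r = 6.25; ranks 6–7 are 291, 298; interpolating gives 292.75.
P75: r = 16.75; ranks 16–17 are 471, 489; interpolating gives 484.5.
Difference: 484.5 − 292.75 = 191.75.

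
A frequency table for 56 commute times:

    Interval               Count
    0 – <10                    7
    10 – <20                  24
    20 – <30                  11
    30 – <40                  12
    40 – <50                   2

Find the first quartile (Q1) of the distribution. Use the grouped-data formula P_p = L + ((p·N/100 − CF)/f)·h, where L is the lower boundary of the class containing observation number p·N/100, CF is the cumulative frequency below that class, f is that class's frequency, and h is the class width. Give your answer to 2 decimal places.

12.92

N = 56; target position k = 25/100 · 56 = 14.
Cumulative frequencies: 7, 31, 42, 54, 56.
Observation 14 falls in the class 10 – <20.
L = 10, CF = 7, f = 24, h = 10.
P25 = 10 + ((14 − 7)/24)·10 = 10 + 2.91667 = 12.9167.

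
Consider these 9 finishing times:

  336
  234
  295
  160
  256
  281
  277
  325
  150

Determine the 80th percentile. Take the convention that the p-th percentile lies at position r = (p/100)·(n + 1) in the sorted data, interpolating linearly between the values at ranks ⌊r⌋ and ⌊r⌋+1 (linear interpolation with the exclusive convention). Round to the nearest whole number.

Sorted: 150, 160, 234, 256, 277, 281, 295, 325, 336.
n = 9.
r = (80/100)·(9 + 1) = 8.
r is an integer, so P80 is the value at rank 8: 325.

325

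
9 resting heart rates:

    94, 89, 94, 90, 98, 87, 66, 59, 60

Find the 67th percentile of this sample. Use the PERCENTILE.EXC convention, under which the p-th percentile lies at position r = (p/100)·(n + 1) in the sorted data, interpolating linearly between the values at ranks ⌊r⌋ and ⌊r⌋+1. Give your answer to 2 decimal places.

Sorted: 59, 60, 66, 87, 89, 90, 94, 94, 98.
n = 9.
r = (67/100)·(9 + 1) = 6.7.
Rank 6 is 90 and rank 7 is 94.
Interpolate: 90 + 0.7·(94 − 90) = 90 + 0.7·4 = 92.8.

92.80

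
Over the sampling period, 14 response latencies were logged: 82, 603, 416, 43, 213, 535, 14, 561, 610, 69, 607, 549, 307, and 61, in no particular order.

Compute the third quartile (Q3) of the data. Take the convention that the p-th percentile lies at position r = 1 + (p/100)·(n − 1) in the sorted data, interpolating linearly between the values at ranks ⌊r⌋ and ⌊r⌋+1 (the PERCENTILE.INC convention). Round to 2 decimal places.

Sorted: 14, 43, 61, 69, 82, 213, 307, 416, 535, 549, 561, 603, 607, 610.
n = 14.
r = 1 + (75/100)·(14 − 1) = 1 + 9.75 = 10.75.
Rank 10 is 549 and rank 11 is 561.
Interpolate: 549 + 0.75·(561 − 549) = 549 + 0.75·12 = 558.

558.00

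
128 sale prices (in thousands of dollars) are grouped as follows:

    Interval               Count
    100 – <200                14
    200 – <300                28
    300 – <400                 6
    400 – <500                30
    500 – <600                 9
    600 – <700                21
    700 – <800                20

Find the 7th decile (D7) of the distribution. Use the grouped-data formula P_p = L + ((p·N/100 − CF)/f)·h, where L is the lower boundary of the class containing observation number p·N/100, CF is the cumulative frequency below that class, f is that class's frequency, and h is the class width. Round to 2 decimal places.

612.38

N = 128; target position k = 70/100 · 128 = 89.6.
Cumulative frequencies: 14, 42, 48, 78, 87, 108, 128.
Observation 89.6 falls in the class 600 – <700.
L = 600, CF = 87, f = 21, h = 100.
P70 = 600 + ((89.6 − 87)/21)·100 = 600 + 12.381 = 612.381.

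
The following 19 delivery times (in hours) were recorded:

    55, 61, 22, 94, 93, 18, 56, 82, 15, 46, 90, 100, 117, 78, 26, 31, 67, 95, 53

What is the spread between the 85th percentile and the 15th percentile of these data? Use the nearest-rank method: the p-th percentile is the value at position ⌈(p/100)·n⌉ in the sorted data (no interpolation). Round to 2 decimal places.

Sorted: 15, 18, 22, 26, 31, 46, 53, 55, 56, 61, 67, 78, 82, 90, 93, 94, 95, 100, 117.
n = 19.
P15: rank ⌈15/100·19⌉ = 3 → 22.
P85: rank ⌈85/100·19⌉ = 17 → 95.
Difference: 95 − 22 = 73.

73.00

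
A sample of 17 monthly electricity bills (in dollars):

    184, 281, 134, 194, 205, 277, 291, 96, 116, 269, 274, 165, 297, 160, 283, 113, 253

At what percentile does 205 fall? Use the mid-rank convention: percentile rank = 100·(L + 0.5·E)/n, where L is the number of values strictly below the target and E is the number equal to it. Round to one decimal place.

Sorted: 96, 113, 116, 134, 160, 165, 184, 194, 205, 253, 269, 274, 277, 281, 283, 291, 297.
Count below 205: L = 8; count equal: E = 1; n = 17.
Percentile rank = 100·(8 + 0.5·1)/17 = 100·8.5/17 = 50.

50.0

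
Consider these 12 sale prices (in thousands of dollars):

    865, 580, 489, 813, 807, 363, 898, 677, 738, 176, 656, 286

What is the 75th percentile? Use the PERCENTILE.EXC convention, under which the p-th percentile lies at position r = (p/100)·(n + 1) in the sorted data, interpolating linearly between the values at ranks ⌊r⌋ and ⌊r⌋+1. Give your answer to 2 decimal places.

Sorted: 176, 286, 363, 489, 580, 656, 677, 738, 807, 813, 865, 898.
n = 12.
r = (75/100)·(12 + 1) = 9.75.
Rank 9 is 807 and rank 10 is 813.
Interpolate: 807 + 0.75·(813 − 807) = 807 + 0.75·6 = 811.5.

811.50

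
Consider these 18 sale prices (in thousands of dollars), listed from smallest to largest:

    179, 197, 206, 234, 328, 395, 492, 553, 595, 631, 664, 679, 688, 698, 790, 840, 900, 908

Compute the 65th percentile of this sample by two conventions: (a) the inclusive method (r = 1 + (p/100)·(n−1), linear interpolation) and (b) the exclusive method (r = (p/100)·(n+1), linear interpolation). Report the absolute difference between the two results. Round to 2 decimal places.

n = 18.
(a) r = 12.05; between ranks 12 (679) and 13 (688): 679.45.
(b) r = 12.35; between ranks 12 (679) and 13 (688): 682.15.
|679.45 − 682.15| = 2.7.

2.70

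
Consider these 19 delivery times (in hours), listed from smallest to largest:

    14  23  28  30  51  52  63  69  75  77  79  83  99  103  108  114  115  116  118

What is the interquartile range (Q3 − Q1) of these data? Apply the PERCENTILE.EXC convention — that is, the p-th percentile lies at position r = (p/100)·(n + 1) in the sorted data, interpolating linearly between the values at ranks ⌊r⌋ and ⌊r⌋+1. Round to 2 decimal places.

n = 19.
P25: r = 5 (integer) → 51.
P75: r = 15 (integer) → 108.
Difference: 108 − 51 = 57.

57.00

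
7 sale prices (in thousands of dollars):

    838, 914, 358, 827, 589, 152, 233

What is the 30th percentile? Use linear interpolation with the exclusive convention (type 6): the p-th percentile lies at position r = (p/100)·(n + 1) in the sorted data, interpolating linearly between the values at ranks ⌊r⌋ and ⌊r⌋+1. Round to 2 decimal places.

283.00

Sorted: 152, 233, 358, 589, 827, 838, 914.
n = 7.
r = (30/100)·(7 + 1) = 2.4.
Rank 2 is 233 and rank 3 is 358.
Interpolate: 233 + 0.4·(358 − 233) = 233 + 0.4·125 = 283.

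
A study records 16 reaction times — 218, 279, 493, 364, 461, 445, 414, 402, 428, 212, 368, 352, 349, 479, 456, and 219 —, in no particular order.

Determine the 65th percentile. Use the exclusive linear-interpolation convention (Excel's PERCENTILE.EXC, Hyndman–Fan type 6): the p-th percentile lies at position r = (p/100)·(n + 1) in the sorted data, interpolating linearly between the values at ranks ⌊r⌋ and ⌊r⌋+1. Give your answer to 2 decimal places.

Sorted: 212, 218, 219, 279, 349, 352, 364, 368, 402, 414, 428, 445, 456, 461, 479, 493.
n = 16.
r = (65/100)·(16 + 1) = 11.05.
Rank 11 is 428 and rank 12 is 445.
Interpolate: 428 + 0.05·(445 − 428) = 428 + 0.05·17 = 428.85.

428.85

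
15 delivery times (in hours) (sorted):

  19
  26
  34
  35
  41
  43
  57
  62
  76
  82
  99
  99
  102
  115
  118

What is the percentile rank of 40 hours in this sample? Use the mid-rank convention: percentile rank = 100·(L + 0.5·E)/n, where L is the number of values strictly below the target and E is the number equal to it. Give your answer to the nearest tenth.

26.7

Count below 40: L = 4; count equal: E = 0; n = 15.
Percentile rank = 100·(4 + 0.5·0)/15 = 100·4/15 = 26.67.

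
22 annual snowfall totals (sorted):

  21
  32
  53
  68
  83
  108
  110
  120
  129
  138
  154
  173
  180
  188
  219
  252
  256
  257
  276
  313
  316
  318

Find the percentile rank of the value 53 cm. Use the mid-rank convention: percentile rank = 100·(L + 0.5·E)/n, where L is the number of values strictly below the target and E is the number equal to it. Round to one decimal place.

Count below 53: L = 2; count equal: E = 1; n = 22.
Percentile rank = 100·(2 + 0.5·1)/22 = 100·2.5/22 = 11.36.

11.4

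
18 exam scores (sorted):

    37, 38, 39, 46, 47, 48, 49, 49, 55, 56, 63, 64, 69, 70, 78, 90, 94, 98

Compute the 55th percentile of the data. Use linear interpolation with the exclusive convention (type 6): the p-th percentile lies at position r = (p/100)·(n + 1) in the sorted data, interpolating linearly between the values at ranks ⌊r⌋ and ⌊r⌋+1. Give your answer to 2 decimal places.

59.15

n = 18.
r = (55/100)·(18 + 1) = 10.45.
Rank 10 is 56 and rank 11 is 63.
Interpolate: 56 + 0.45·(63 − 56) = 56 + 0.45·7 = 59.15.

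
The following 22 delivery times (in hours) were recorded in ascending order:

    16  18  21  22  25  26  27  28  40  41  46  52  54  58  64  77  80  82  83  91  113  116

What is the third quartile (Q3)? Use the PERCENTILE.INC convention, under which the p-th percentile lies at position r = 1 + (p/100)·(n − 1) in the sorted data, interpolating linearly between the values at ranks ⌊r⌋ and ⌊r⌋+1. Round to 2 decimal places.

n = 22.
r = 1 + (75/100)·(22 − 1) = 1 + 15.75 = 16.75.
Rank 16 is 77 and rank 17 is 80.
Interpolate: 77 + 0.75·(80 − 77) = 77 + 0.75·3 = 79.25.

79.25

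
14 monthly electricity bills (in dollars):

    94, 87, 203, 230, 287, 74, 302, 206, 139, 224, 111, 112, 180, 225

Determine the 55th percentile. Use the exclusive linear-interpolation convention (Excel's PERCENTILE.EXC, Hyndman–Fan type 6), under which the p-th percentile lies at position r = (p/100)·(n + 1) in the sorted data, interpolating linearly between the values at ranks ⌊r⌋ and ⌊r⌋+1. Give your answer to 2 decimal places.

203.75

Sorted: 74, 87, 94, 111, 112, 139, 180, 203, 206, 224, 225, 230, 287, 302.
n = 14.
r = (55/100)·(14 + 1) = 8.25.
Rank 8 is 203 and rank 9 is 206.
Interpolate: 203 + 0.25·(206 − 203) = 203 + 0.25·3 = 203.75.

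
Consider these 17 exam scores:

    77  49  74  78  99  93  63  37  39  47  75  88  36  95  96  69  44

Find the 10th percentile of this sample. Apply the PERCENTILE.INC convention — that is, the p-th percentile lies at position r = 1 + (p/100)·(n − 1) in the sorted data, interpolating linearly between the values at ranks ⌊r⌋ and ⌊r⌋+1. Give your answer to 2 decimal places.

Sorted: 36, 37, 39, 44, 47, 49, 63, 69, 74, 75, 77, 78, 88, 93, 95, 96, 99.
n = 17.
r = 1 + (10/100)·(17 − 1) = 1 + 1.6 = 2.6.
Rank 2 is 37 and rank 3 is 39.
Interpolate: 37 + 0.6·(39 − 37) = 37 + 0.6·2 = 38.2.

38.20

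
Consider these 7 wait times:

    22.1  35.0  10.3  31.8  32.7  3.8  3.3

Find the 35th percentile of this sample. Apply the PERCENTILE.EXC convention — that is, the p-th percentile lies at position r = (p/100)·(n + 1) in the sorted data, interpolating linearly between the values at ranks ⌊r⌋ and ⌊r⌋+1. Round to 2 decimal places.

Sorted: 3.3, 3.8, 10.3, 22.1, 31.8, 32.7, 35.0.
n = 7.
r = (35/100)·(7 + 1) = 2.8.
Rank 2 is 3.8 and rank 3 is 10.3.
Interpolate: 3.8 + 0.8·(10.3 − 3.8) = 3.8 + 0.8·6.5 = 9.

9.00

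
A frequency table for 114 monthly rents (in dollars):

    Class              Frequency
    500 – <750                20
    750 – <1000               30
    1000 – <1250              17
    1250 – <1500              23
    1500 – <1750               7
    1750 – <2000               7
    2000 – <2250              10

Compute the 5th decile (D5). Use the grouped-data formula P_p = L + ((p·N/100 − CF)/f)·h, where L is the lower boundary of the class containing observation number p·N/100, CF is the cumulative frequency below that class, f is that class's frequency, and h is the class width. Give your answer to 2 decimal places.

1102.94

N = 114; target position k = 50/100 · 114 = 57.
Cumulative frequencies: 20, 50, 67, 90, 97, 104, 114.
Observation 57 falls in the class 1000 – <1250.
L = 1000, CF = 50, f = 17, h = 250.
P50 = 1000 + ((57 − 50)/17)·250 = 1000 + 102.941 = 1102.94.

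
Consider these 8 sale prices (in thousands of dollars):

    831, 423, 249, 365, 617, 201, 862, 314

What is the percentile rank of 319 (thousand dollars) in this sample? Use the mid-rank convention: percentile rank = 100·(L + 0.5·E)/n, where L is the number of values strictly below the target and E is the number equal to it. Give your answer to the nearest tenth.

37.5

Sorted: 201, 249, 314, 365, 423, 617, 831, 862.
Count below 319: L = 3; count equal: E = 0; n = 8.
Percentile rank = 100·(3 + 0.5·0)/8 = 100·3/8 = 37.5.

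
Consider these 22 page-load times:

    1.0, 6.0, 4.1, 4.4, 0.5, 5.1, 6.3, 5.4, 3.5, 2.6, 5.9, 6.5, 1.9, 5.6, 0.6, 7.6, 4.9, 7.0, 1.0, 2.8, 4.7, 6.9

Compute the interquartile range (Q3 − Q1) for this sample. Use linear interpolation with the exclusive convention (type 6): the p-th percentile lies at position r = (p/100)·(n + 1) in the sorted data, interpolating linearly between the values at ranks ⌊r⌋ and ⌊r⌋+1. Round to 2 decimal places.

Sorted: 0.5, 0.6, 1.0, 1.0, 1.9, 2.6, 2.8, 3.5, 4.1, 4.4, 4.7, 4.9, 5.1, 5.4, 5.6, 5.9, 6.0, 6.3, 6.5, 6.9, 7.0, 7.6.
n = 22.
P25: r = 5.75; ranks 5–6 are 1.9, 2.6; interpolating gives 2.425.
P75: r = 17.25; ranks 17–18 are 6.0, 6.3; interpolating gives 6.075.
Difference: 6.075 − 2.425 = 3.65.

3.65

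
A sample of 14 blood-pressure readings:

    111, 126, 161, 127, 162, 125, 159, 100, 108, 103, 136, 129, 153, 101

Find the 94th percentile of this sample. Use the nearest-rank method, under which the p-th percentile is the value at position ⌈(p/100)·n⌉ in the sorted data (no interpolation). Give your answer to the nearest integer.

162

Sorted: 100, 101, 103, 108, 111, 125, 126, 127, 129, 136, 153, 159, 161, 162.
n = 14.
Position = ⌈94/100 · 14⌉ = ⌈13.16⌉ = 14.
The value at rank 14 is 162.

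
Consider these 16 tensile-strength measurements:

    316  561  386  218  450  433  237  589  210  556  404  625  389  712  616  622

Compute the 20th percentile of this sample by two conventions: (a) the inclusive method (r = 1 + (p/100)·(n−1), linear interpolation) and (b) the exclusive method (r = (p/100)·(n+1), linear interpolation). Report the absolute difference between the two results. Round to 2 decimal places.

47.40

Sorted: 210, 218, 237, 316, 386, 389, 404, 433, 450, 556, 561, 589, 616, 622, 625, 712.
n = 16.
(a) r = 4 → value at rank 4 = 316.
(b) r = 3.4; between ranks 3 (237) and 4 (316): 268.6.
|316 − 268.6| = 47.4.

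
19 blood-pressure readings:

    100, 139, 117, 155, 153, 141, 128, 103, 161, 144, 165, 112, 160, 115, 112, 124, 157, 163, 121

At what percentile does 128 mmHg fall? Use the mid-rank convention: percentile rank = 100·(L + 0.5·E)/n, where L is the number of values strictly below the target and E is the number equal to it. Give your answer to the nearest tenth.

44.7

Sorted: 100, 103, 112, 112, 115, 117, 121, 124, 128, 139, 141, 144, 153, 155, 157, 160, 161, 163, 165.
Count below 128: L = 8; count equal: E = 1; n = 19.
Percentile rank = 100·(8 + 0.5·1)/19 = 100·8.5/19 = 44.74.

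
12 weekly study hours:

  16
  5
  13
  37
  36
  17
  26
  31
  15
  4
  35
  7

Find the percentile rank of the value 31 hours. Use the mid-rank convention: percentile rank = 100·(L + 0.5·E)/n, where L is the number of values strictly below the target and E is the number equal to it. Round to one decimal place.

70.8

Sorted: 4, 5, 7, 13, 15, 16, 17, 26, 31, 35, 36, 37.
Count below 31: L = 8; count equal: E = 1; n = 12.
Percentile rank = 100·(8 + 0.5·1)/12 = 100·8.5/12 = 70.83.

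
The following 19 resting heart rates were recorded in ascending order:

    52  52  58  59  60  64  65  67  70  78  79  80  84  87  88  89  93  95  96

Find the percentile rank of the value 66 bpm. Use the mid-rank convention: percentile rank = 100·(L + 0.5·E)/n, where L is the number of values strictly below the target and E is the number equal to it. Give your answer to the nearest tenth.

36.8

Count below 66: L = 7; count equal: E = 0; n = 19.
Percentile rank = 100·(7 + 0.5·0)/19 = 100·7/19 = 36.84.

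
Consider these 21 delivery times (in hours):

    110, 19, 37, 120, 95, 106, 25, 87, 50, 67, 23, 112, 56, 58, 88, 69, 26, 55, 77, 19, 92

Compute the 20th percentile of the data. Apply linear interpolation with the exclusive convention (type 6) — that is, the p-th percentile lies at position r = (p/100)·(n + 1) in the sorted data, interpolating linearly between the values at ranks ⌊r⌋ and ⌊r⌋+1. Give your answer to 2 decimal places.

Sorted: 19, 19, 23, 25, 26, 37, 50, 55, 56, 58, 67, 69, 77, 87, 88, 92, 95, 106, 110, 112, 120.
n = 21.
r = (20/100)·(21 + 1) = 4.4.
Rank 4 is 25 and rank 5 is 26.
Interpolate: 25 + 0.4·(26 − 25) = 25 + 0.4·1 = 25.4.

25.40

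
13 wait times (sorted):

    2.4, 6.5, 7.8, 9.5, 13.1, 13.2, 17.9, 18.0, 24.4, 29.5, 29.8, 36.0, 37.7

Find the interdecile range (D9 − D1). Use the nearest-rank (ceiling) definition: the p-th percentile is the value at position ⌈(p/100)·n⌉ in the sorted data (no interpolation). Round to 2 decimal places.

29.50

n = 13.
P10: rank ⌈10/100·13⌉ = 2 → 6.5.
P90: rank ⌈90/100·13⌉ = 12 → 36.
Difference: 36 − 6.5 = 29.5.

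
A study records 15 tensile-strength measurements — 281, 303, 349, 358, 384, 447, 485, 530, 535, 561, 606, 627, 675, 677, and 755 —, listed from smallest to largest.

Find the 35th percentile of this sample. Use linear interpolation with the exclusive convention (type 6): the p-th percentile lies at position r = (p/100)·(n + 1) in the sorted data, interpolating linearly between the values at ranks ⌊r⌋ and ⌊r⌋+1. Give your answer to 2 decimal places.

421.80

n = 15.
r = (35/100)·(15 + 1) = 5.6.
Rank 5 is 384 and rank 6 is 447.
Interpolate: 384 + 0.6·(447 − 384) = 384 + 0.6·63 = 421.8.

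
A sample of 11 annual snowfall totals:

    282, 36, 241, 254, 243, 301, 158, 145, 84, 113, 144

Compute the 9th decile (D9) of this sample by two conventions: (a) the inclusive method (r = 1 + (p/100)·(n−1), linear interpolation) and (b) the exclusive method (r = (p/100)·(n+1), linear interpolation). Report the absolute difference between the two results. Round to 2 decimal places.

Sorted: 36, 84, 113, 144, 145, 158, 241, 243, 254, 282, 301.
n = 11.
(a) r = 10 → value at rank 10 = 282.
(b) r = 10.8; between ranks 10 (282) and 11 (301): 297.2.
|282 − 297.2| = 15.2.

15.20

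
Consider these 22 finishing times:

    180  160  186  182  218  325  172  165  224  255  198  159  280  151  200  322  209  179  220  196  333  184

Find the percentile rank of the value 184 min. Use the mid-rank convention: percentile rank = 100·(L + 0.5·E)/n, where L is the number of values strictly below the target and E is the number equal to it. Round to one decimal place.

Sorted: 151, 159, 160, 165, 172, 179, 180, 182, 184, 186, 196, 198, 200, 209, 218, 220, 224, 255, 280, 322, 325, 333.
Count below 184: L = 8; count equal: E = 1; n = 22.
Percentile rank = 100·(8 + 0.5·1)/22 = 100·8.5/22 = 38.64.

38.6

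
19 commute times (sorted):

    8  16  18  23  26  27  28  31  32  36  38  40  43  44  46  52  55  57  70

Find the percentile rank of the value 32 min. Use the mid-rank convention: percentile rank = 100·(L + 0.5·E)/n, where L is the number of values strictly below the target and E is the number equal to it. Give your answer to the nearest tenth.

44.7

Count below 32: L = 8; count equal: E = 1; n = 19.
Percentile rank = 100·(8 + 0.5·1)/19 = 100·8.5/19 = 44.74.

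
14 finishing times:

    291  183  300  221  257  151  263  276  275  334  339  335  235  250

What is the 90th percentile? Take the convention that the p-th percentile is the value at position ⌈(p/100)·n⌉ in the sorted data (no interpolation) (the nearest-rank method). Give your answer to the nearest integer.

Sorted: 151, 183, 221, 235, 250, 257, 263, 275, 276, 291, 300, 334, 335, 339.
n = 14.
Position = ⌈90/100 · 14⌉ = ⌈12.6⌉ = 13.
The value at rank 13 is 335.

335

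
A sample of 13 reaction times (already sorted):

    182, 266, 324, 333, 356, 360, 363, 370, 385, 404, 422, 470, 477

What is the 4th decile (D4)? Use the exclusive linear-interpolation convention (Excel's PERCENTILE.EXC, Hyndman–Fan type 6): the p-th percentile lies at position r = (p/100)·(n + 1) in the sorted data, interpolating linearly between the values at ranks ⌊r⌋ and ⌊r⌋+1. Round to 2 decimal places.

358.40

n = 13.
r = (40/100)·(13 + 1) = 5.6.
Rank 5 is 356 and rank 6 is 360.
Interpolate: 356 + 0.6·(360 − 356) = 356 + 0.6·4 = 358.4.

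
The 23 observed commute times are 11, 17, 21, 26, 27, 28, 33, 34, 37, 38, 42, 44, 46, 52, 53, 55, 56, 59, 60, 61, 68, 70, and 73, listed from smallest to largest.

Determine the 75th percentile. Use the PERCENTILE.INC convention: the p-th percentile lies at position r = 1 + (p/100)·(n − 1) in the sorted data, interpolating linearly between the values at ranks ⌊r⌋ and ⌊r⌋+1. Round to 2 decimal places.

n = 23.
r = 1 + (75/100)·(23 − 1) = 1 + 16.5 = 17.5.
Rank 17 is 56 and rank 18 is 59.
Interpolate: 56 + 0.5·(59 − 56) = 56 + 0.5·3 = 57.5.

57.50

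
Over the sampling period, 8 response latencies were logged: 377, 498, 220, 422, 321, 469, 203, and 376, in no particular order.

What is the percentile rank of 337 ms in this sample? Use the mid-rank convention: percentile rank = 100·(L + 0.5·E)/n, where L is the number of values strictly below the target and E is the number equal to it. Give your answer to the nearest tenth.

37.5

Sorted: 203, 220, 321, 376, 377, 422, 469, 498.
Count below 337: L = 3; count equal: E = 0; n = 8.
Percentile rank = 100·(3 + 0.5·0)/8 = 100·3/8 = 37.5.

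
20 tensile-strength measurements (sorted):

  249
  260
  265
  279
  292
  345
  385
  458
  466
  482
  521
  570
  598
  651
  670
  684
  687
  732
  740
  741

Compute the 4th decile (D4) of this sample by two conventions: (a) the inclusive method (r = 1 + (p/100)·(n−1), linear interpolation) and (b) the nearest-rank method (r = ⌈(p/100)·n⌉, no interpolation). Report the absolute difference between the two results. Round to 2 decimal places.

4.80

n = 20.
(a) r = 8.6; between ranks 8 (458) and 9 (466): 462.8.
(b) the nearest-rank method: rank 8 → 458.
|462.8 − 458| = 4.8.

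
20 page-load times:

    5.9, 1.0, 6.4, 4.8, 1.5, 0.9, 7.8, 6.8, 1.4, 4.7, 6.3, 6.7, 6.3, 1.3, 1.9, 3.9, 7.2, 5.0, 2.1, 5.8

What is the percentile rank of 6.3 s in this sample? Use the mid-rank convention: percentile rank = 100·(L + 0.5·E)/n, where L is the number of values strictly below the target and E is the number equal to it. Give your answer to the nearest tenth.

70.0

Sorted: 0.9, 1.0, 1.3, 1.4, 1.5, 1.9, 2.1, 3.9, 4.7, 4.8, 5.0, 5.8, 5.9, 6.3, 6.3, 6.4, 6.7, 6.8, 7.2, 7.8.
Count below 6.3: L = 13; count equal: E = 2; n = 20.
Percentile rank = 100·(13 + 0.5·2)/20 = 100·14/20 = 70.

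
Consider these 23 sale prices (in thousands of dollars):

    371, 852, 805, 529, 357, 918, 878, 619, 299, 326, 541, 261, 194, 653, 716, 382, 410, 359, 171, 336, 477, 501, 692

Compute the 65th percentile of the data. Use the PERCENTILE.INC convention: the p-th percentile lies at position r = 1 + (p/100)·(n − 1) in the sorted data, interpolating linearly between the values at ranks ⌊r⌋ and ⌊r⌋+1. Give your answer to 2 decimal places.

564.40

Sorted: 171, 194, 261, 299, 326, 336, 357, 359, 371, 382, 410, 477, 501, 529, 541, 619, 653, 692, 716, 805, 852, 878, 918.
n = 23.
r = 1 + (65/100)·(23 − 1) = 1 + 14.3 = 15.3.
Rank 15 is 541 and rank 16 is 619.
Interpolate: 541 + 0.3·(619 − 541) = 541 + 0.3·78 = 564.4.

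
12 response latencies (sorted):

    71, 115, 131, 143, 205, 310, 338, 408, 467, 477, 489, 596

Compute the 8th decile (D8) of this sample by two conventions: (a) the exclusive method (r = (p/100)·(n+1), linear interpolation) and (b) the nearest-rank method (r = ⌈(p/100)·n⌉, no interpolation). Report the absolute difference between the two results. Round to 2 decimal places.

n = 12.
(a) r = 10.4; between ranks 10 (477) and 11 (489): 481.8.
(b) the nearest-rank method: rank 10 → 477.
|481.8 − 477| = 4.8.

4.80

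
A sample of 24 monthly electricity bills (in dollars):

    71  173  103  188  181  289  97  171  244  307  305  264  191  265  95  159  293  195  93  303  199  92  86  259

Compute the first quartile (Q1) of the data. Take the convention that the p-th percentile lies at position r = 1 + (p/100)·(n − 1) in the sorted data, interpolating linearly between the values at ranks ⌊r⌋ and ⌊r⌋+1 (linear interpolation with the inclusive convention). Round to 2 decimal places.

101.50

Sorted: 71, 86, 92, 93, 95, 97, 103, 159, 171, 173, 181, 188, 191, 195, 199, 244, 259, 264, 265, 289, 293, 303, 305, 307.
n = 24.
r = 1 + (25/100)·(24 − 1) = 1 + 5.75 = 6.75.
Rank 6 is 97 and rank 7 is 103.
Interpolate: 97 + 0.75·(103 − 97) = 97 + 0.75·6 = 101.5.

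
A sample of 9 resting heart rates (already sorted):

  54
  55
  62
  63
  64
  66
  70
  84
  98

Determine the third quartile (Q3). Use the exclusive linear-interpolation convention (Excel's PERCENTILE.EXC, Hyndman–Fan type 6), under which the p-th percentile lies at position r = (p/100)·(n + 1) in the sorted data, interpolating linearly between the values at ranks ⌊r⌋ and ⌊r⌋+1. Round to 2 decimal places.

77.00

n = 9.
r = (75/100)·(9 + 1) = 7.5.
Rank 7 is 70 and rank 8 is 84.
Interpolate: 70 + 0.5·(84 − 70) = 70 + 0.5·14 = 77.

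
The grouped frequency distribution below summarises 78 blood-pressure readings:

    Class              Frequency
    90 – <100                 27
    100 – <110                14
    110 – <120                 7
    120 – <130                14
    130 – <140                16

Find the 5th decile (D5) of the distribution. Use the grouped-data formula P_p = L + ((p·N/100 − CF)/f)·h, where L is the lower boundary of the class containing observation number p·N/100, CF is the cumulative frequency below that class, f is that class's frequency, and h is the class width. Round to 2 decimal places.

N = 78; target position k = 50/100 · 78 = 39.
Cumulative frequencies: 27, 41, 48, 62, 78.
Observation 39 falls in the class 100 – <110.
L = 100, CF = 27, f = 14, h = 10.
P50 = 100 + ((39 − 27)/14)·10 = 100 + 8.57143 = 108.571.

108.57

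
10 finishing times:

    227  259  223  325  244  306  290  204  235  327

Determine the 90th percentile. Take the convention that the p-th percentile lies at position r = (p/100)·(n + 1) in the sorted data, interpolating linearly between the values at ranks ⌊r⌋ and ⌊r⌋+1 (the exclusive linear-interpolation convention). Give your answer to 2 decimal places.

326.80

Sorted: 204, 223, 227, 235, 244, 259, 290, 306, 325, 327.
n = 10.
r = (90/100)·(10 + 1) = 9.9.
Rank 9 is 325 and rank 10 is 327.
Interpolate: 325 + 0.9·(327 − 325) = 325 + 0.9·2 = 326.8.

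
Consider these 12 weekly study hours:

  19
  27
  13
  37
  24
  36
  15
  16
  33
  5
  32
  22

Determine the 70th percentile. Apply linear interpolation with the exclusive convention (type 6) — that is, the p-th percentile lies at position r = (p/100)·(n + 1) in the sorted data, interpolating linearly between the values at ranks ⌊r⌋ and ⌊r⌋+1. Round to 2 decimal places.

32.10

Sorted: 5, 13, 15, 16, 19, 22, 24, 27, 32, 33, 36, 37.
n = 12.
r = (70/100)·(12 + 1) = 9.1.
Rank 9 is 32 and rank 10 is 33.
Interpolate: 32 + 0.1·(33 − 32) = 32 + 0.1·1 = 32.1.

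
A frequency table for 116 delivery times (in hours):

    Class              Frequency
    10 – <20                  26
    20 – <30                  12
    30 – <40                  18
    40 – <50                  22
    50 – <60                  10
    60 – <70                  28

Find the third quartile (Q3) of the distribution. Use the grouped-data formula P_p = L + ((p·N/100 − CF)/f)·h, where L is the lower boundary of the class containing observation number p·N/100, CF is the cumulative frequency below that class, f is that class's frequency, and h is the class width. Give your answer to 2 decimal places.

59.00

N = 116; target position k = 75/100 · 116 = 87.
Cumulative frequencies: 26, 38, 56, 78, 88, 116.
Observation 87 falls in the class 50 – <60.
L = 50, CF = 78, f = 10, h = 10.
P75 = 50 + ((87 − 78)/10)·10 = 50 + 9 = 59.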